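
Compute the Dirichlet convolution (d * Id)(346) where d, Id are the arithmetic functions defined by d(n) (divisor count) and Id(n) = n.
(d * Id)(346) = 700

Divisors of 346: [1, 2, 173, 346]. For each d | 346:
  d = 1: d(1) · Id(346/1) = 1 · 346 = 346
  d = 2: d(2) · Id(346/2) = 2 · 173 = 346
  d = 173: d(173) · Id(346/173) = 2 · 2 = 4
  d = 346: d(346) · Id(346/346) = 4 · 1 = 4
Summing: (d * Id)(346) = 346 + 346 + 4 + 4 = 700.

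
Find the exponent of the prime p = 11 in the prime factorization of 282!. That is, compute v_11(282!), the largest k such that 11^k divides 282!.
v_11(282!) = 27

Legendre's formula: v_p(n!) = Σ_{k ≥ 1} ⌊n / p^k⌋. For p = 11, n = 282, the terms are:
  ⌊282/11^1⌋ = ⌊282/11⌋ = 25
  ⌊282/11^2⌋ = ⌊282/121⌋ = 2
(the next term ⌊282/11^3⌋ = 0, terminating the sum). Summing: v_11(282!) = 25 + 2 = 27.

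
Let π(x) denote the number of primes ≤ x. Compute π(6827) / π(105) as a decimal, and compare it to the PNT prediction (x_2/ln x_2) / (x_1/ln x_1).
π(6827)/π(105) = 878/27 ≈ 32.5185;  PNT prediction ≈ 34.2744.

π(105) = 27 and π(6827) = 878, so π(6827)/π(105) ≈ 32.5185. The PNT-predicted ratio is (6827/ln(6827)) / (105/ln(105)) ≈ 34.2744. The two agree to within a few percent, as expected.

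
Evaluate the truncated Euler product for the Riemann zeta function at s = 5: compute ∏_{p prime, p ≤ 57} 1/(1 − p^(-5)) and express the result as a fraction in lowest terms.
∏ = 16271272514460981588256692497708850770212394550299268449499486458883457010851/15691809316785373562301814354101424660311534867697905028310662923501211484160

The primes p ≤ 57 are [2, 3, 5, 7, 11, 13, 17, 19, 23, 29, 31, 37, 41, 43, 47, 53]. For each prime, (1 − 1/p^5)^(-1) = p^5 / (p^5 − 1). The product is (1 − 1/2^5)^(-1), (1 − 1/3^5)^(-1), (1 − 1/5^5)^(-1), (1 − 1/7^5)^(-1), (1 − 1/11^5)^(-1), (1 − 1/13^5)^(-1), (1 − 1/17^5)^(-1), (1 − 1/19^5)^(-1), (1 − 1/23^5)^(-1), (1 − 1/29^5)^(-1), (1 − 1/31^5)^(-1), (1 − 1/37^5)^(-1), (1 − 1/41^5)^(-1), (1 − 1/43^5)^(-1), (1 − 1/47^5)^(-1), (1 − 1/53^5)^(-1) = ∏ p^5 / (p^5 − 1) = 16271272514460981588256692497708850770212394550299268449499486458883457010851/15691809316785373562301814354101424660311534867697905028310662923501211484160.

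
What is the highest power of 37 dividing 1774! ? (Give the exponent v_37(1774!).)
v_37(1774!) = 48

Legendre's formula: v_p(n!) = Σ_{k ≥ 1} ⌊n / p^k⌋. For p = 37, n = 1774, the terms are:
  ⌊1774/37^1⌋ = ⌊1774/37⌋ = 47
  ⌊1774/37^2⌋ = ⌊1774/1369⌋ = 1
(the next term ⌊1774/37^3⌋ = 0, terminating the sum). Summing: v_37(1774!) = 47 + 1 = 48.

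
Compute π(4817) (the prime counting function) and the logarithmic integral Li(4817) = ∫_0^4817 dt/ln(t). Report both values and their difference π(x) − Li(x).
π(4817) = 649;  Li(4817) ≈ 662.75;  π(x) − Li(x) ≈ -13.75.

Direct count of primes ≤ 4817 gives π(4817) = 649. Numerical evaluation of the logarithmic integral gives Li(4817) ≈ 662.75. The difference π(x) − Li(x) ≈ -13.75 is typically negative for small/moderate x (Li(x) overestimates), though Littlewood's theorem shows this sign changes infinitely often.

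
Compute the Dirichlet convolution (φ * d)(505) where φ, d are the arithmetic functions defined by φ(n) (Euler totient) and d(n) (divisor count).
(φ * d)(505) = 612

Divisors of 505: [1, 5, 101, 505]. For each d | 505:
  d = 1: φ(1) · d(505/1) = 1 · 4 = 4
  d = 5: φ(5) · d(505/5) = 4 · 2 = 8
  d = 101: φ(101) · d(505/101) = 100 · 2 = 200
  d = 505: φ(505) · d(505/505) = 400 · 1 = 400
Summing: (φ * d)(505) = 4 + 8 + 200 + 400 = 612.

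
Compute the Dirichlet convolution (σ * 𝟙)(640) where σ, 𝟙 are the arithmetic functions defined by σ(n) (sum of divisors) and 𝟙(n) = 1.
(σ * 𝟙)(640) = 3514

Divisors of 640: [1, 2, 4, 5, 8, 10, 16, 20, 32, 40, 64, 80, 128, 160, 320, 640]. For each d | 640:
  d = 1: σ(1) · 𝟙(640/1) = 1 · 1 = 1
  d = 2: σ(2) · 𝟙(640/2) = 3 · 1 = 3
  d = 4: σ(4) · 𝟙(640/4) = 7 · 1 = 7
  d = 5: σ(5) · 𝟙(640/5) = 6 · 1 = 6
  d = 8: σ(8) · 𝟙(640/8) = 15 · 1 = 15
  d = 10: σ(10) · 𝟙(640/10) = 18 · 1 = 18
  d = 16: σ(16) · 𝟙(640/16) = 31 · 1 = 31
  d = 20: σ(20) · 𝟙(640/20) = 42 · 1 = 42
  d = 32: σ(32) · 𝟙(640/32) = 63 · 1 = 63
  d = 40: σ(40) · 𝟙(640/40) = 90 · 1 = 90
  d = 64: σ(64) · 𝟙(640/64) = 127 · 1 = 127
  d = 80: σ(80) · 𝟙(640/80) = 186 · 1 = 186
  d = 128: σ(128) · 𝟙(640/128) = 255 · 1 = 255
  d = 160: σ(160) · 𝟙(640/160) = 378 · 1 = 378
  d = 320: σ(320) · 𝟙(640/320) = 762 · 1 = 762
  d = 640: σ(640) · 𝟙(640/640) = 1530 · 1 = 1530
Summing: (σ * 𝟙)(640) = 1 + 3 + 7 + 6 + 15 + 18 + 31 + 42 + 63 + 90 + 127 + 186 + 255 + 378 + 762 + 1530 = 3514.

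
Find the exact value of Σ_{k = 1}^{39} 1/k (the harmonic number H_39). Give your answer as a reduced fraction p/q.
H_39 = 2066035355155033/485721041551200

Direct summation: H_39 = 1 + 1/2 + ... + 1/39. The least common denominator is lcm(1, ..., 39) = 5342931457063200; over this denominator the numerator is 5342931457063200 + 2671465728531600 + 1780977152354400 + 1335732864265800 + 1068586291412640 + 890488576177200 + 763275922437600 + 667866432132900 + 593659050784800 + 534293145706320 + 485721041551200 + 445244288088600 + 410994727466400 + 381637961218800 + 356195430470880 + 333933216066450 + 314290085709600 + 296829525392400 + 281206918792800 + 267146572853160 + 254425307479200 + 242860520775600 + 232301367698400 + 222622144044300 + 213717258282528 + 205497363733200 + 197886350261600 + 190818980609400 + 184239015760800 + 178097715235440 + 172352627647200 + 166966608033225 + 161907013850400 + 157145042854800 + 152655184487520 + 148414762696200 + 144403552893600 + 140603459396400 + 136998242488800 = 22726388906705363, so H_39 = 22726388906705363/5342931457063200; reducing by gcd(22726388906705363, 5342931457063200) = 11 gives 2066035355155033/485721041551200 ≈ 4.25354. (The PNT-adjacent estimate ln(39) + γ ≈ 4.24078 matches within O(1/n).)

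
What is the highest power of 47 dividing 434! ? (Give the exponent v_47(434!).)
v_47(434!) = 9

Legendre's formula: v_p(n!) = Σ_{k ≥ 1} ⌊n / p^k⌋. For p = 47, n = 434, the terms are:
  ⌊434/47^1⌋ = ⌊434/47⌋ = 9
(the next term ⌊434/47^2⌋ = 0, terminating the sum). Summing: v_47(434!) = 9 = 9.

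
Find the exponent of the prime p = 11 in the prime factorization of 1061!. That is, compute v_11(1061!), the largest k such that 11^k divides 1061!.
v_11(1061!) = 104

Legendre's formula: v_p(n!) = Σ_{k ≥ 1} ⌊n / p^k⌋. For p = 11, n = 1061, the terms are:
  ⌊1061/11^1⌋ = ⌊1061/11⌋ = 96
  ⌊1061/11^2⌋ = ⌊1061/121⌋ = 8
(the next term ⌊1061/11^3⌋ = 0, terminating the sum). Summing: v_11(1061!) = 96 + 8 = 104.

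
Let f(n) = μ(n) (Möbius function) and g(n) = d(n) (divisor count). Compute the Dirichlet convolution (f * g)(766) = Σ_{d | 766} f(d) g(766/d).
(μ * d)(766) = 1

Divisors of 766: [1, 2, 383, 766]. For each d | 766:
  d = 1: μ(1) · d(766/1) = 1 · 4 = 4
  d = 2: μ(2) · d(766/2) = -1 · 2 = -2
  d = 383: μ(383) · d(766/383) = -1 · 2 = -2
  d = 766: μ(766) · d(766/766) = 1 · 1 = 1
Summing: (μ * d)(766) = 4 + -2 + -2 + 1 = 1.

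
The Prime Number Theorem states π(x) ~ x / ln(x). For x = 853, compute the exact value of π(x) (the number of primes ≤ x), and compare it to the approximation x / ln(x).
π(853) = 147;  x/ln(x) ≈ 126.39;  relative error ≈ 14.02%.

Directly count primes up to 853: π(853) = 147. The PNT approximation gives 853/ln(853) ≈ 853/6.74876 ≈ 126.39. Relative error (π(x) − x/ln(x)) / π(x) ≈ 14.02%; the approximation is known to undercount slightly (Li(x) is a better estimate).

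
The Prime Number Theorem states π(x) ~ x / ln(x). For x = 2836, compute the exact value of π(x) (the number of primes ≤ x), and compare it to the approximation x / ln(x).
π(2836) = 411;  x/ln(x) ≈ 356.72;  relative error ≈ 13.21%.

Directly count primes up to 2836: π(2836) = 411. The PNT approximation gives 2836/ln(2836) ≈ 2836/7.95015 ≈ 356.72. Relative error (π(x) − x/ln(x)) / π(x) ≈ 13.21%; the approximation is known to undercount slightly (Li(x) is a better estimate).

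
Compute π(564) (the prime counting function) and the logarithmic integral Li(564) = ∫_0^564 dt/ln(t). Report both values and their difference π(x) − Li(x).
π(564) = 103;  Li(564) ≈ 111.99;  π(x) − Li(x) ≈ -8.99.

Direct count of primes ≤ 564 gives π(564) = 103. Numerical evaluation of the logarithmic integral gives Li(564) ≈ 111.99. The difference π(x) − Li(x) ≈ -8.99 is typically negative for small/moderate x (Li(x) overestimates), though Littlewood's theorem shows this sign changes infinitely often.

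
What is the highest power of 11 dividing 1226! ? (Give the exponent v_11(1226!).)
v_11(1226!) = 121

Legendre's formula: v_p(n!) = Σ_{k ≥ 1} ⌊n / p^k⌋. For p = 11, n = 1226, the terms are:
  ⌊1226/11^1⌋ = ⌊1226/11⌋ = 111
  ⌊1226/11^2⌋ = ⌊1226/121⌋ = 10
(the next term ⌊1226/11^3⌋ = 0, terminating the sum). Summing: v_11(1226!) = 111 + 10 = 121.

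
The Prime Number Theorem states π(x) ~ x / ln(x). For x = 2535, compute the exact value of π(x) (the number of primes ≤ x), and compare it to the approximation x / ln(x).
π(2535) = 370;  x/ln(x) ≈ 323.43;  relative error ≈ 12.59%.

Directly count primes up to 2535: π(2535) = 370. The PNT approximation gives 2535/ln(2535) ≈ 2535/7.83795 ≈ 323.43. Relative error (π(x) − x/ln(x)) / π(x) ≈ 12.59%; the approximation is known to undercount slightly (Li(x) is a better estimate).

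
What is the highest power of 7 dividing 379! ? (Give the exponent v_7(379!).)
v_7(379!) = 62

Legendre's formula: v_p(n!) = Σ_{k ≥ 1} ⌊n / p^k⌋. For p = 7, n = 379, the terms are:
  ⌊379/7^1⌋ = ⌊379/7⌋ = 54
  ⌊379/7^2⌋ = ⌊379/49⌋ = 7
  ⌊379/7^3⌋ = ⌊379/343⌋ = 1
(the next term ⌊379/7^4⌋ = 0, terminating the sum). Summing: v_7(379!) = 54 + 7 + 1 = 62.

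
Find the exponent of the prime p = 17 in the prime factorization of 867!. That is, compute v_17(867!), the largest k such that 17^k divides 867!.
v_17(867!) = 54

Legendre's formula: v_p(n!) = Σ_{k ≥ 1} ⌊n / p^k⌋. For p = 17, n = 867, the terms are:
  ⌊867/17^1⌋ = ⌊867/17⌋ = 51
  ⌊867/17^2⌋ = ⌊867/289⌋ = 3
(the next term ⌊867/17^3⌋ = 0, terminating the sum). Summing: v_17(867!) = 51 + 3 = 54.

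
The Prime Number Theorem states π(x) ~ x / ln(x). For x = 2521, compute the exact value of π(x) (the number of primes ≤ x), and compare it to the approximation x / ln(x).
π(2521) = 369;  x/ln(x) ≈ 321.87;  relative error ≈ 12.77%.

Directly count primes up to 2521: π(2521) = 369. The PNT approximation gives 2521/ln(2521) ≈ 2521/7.83241 ≈ 321.87. Relative error (π(x) − x/ln(x)) / π(x) ≈ 12.77%; the approximation is known to undercount slightly (Li(x) is a better estimate).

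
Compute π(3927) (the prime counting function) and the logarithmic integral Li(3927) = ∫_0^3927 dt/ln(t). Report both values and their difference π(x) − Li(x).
π(3927) = 544;  Li(3927) ≈ 556.55;  π(x) − Li(x) ≈ -12.55.

Direct count of primes ≤ 3927 gives π(3927) = 544. Numerical evaluation of the logarithmic integral gives Li(3927) ≈ 556.55. The difference π(x) − Li(x) ≈ -12.55 is typically negative for small/moderate x (Li(x) overestimates), though Littlewood's theorem shows this sign changes infinitely often.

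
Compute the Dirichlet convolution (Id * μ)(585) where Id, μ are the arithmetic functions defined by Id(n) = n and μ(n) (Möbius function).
(Id * μ)(585) = 288

Divisors of 585: [1, 3, 5, 9, 13, 15, 39, 45, 65, 117, 195, 585]. For each d | 585:
  d = 1: Id(1) · μ(585/1) = 1 · 0 = 0
  d = 3: Id(3) · μ(585/3) = 3 · -1 = -3
  d = 5: Id(5) · μ(585/5) = 5 · 0 = 0
  d = 9: Id(9) · μ(585/9) = 9 · 1 = 9
  d = 13: Id(13) · μ(585/13) = 13 · 0 = 0
  d = 15: Id(15) · μ(585/15) = 15 · 1 = 15
  d = 39: Id(39) · μ(585/39) = 39 · 1 = 39
  d = 45: Id(45) · μ(585/45) = 45 · -1 = -45
  d = 65: Id(65) · μ(585/65) = 65 · 0 = 0
  d = 117: Id(117) · μ(585/117) = 117 · -1 = -117
  d = 195: Id(195) · μ(585/195) = 195 · -1 = -195
  d = 585: Id(585) · μ(585/585) = 585 · 1 = 585
Summing: (Id * μ)(585) = 0 + -3 + 0 + 9 + 0 + 15 + 39 + -45 + 0 + -117 + -195 + 585 = 288.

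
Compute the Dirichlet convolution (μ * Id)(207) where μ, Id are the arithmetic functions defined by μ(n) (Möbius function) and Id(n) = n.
(μ * Id)(207) = 132

Divisors of 207: [1, 3, 9, 23, 69, 207]. For each d | 207:
  d = 1: μ(1) · Id(207/1) = 1 · 207 = 207
  d = 3: μ(3) · Id(207/3) = -1 · 69 = -69
  d = 9: μ(9) · Id(207/9) = 0 · 23 = 0
  d = 23: μ(23) · Id(207/23) = -1 · 9 = -9
  d = 69: μ(69) · Id(207/69) = 1 · 3 = 3
  d = 207: μ(207) · Id(207/207) = 0 · 1 = 0
Summing: (μ * Id)(207) = 207 + -69 + 0 + -9 + 3 + 0 = 132.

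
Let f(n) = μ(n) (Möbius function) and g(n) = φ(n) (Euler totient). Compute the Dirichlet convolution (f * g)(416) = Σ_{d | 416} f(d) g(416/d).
(μ * φ)(416) = 88

Divisors of 416: [1, 2, 4, 8, 13, 16, 26, 32, 52, 104, 208, 416]. For each d | 416:
  d = 1: μ(1) · φ(416/1) = 1 · 192 = 192
  d = 2: μ(2) · φ(416/2) = -1 · 96 = -96
  d = 4: μ(4) · φ(416/4) = 0 · 48 = 0
  d = 8: μ(8) · φ(416/8) = 0 · 24 = 0
  d = 13: μ(13) · φ(416/13) = -1 · 16 = -16
  d = 16: μ(16) · φ(416/16) = 0 · 12 = 0
  d = 26: μ(26) · φ(416/26) = 1 · 8 = 8
  d = 32: μ(32) · φ(416/32) = 0 · 12 = 0
  d = 52: μ(52) · φ(416/52) = 0 · 4 = 0
  d = 104: μ(104) · φ(416/104) = 0 · 2 = 0
  d = 208: μ(208) · φ(416/208) = 0 · 1 = 0
  d = 416: μ(416) · φ(416/416) = 0 · 1 = 0
Summing: (μ * φ)(416) = 192 + -96 + 0 + 0 + -16 + 0 + 8 + 0 + 0 + 0 + 0 + 0 = 88.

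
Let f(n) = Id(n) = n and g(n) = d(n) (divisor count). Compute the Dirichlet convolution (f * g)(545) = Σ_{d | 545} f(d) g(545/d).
(Id * d)(545) = 777

Divisors of 545: [1, 5, 109, 545]. For each d | 545:
  d = 1: Id(1) · d(545/1) = 1 · 4 = 4
  d = 5: Id(5) · d(545/5) = 5 · 2 = 10
  d = 109: Id(109) · d(545/109) = 109 · 2 = 218
  d = 545: Id(545) · d(545/545) = 545 · 1 = 545
Summing: (Id * d)(545) = 4 + 10 + 218 + 545 = 777.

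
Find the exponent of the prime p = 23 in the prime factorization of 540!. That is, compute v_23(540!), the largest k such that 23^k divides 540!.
v_23(540!) = 24

Legendre's formula: v_p(n!) = Σ_{k ≥ 1} ⌊n / p^k⌋. For p = 23, n = 540, the terms are:
  ⌊540/23^1⌋ = ⌊540/23⌋ = 23
  ⌊540/23^2⌋ = ⌊540/529⌋ = 1
(the next term ⌊540/23^3⌋ = 0, terminating the sum). Summing: v_23(540!) = 23 + 1 = 24.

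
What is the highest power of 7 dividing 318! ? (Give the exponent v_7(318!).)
v_7(318!) = 51

Legendre's formula: v_p(n!) = Σ_{k ≥ 1} ⌊n / p^k⌋. For p = 7, n = 318, the terms are:
  ⌊318/7^1⌋ = ⌊318/7⌋ = 45
  ⌊318/7^2⌋ = ⌊318/49⌋ = 6
(the next term ⌊318/7^3⌋ = 0, terminating the sum). Summing: v_7(318!) = 45 + 6 = 51.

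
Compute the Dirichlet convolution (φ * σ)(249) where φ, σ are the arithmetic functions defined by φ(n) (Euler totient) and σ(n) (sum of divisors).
(φ * σ)(249) = 996

Divisors of 249: [1, 3, 83, 249]. For each d | 249:
  d = 1: φ(1) · σ(249/1) = 1 · 336 = 336
  d = 3: φ(3) · σ(249/3) = 2 · 84 = 168
  d = 83: φ(83) · σ(249/83) = 82 · 4 = 328
  d = 249: φ(249) · σ(249/249) = 164 · 1 = 164
Summing: (φ * σ)(249) = 336 + 168 + 328 + 164 = 996.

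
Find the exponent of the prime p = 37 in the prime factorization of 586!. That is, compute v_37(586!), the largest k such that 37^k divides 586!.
v_37(586!) = 15

Legendre's formula: v_p(n!) = Σ_{k ≥ 1} ⌊n / p^k⌋. For p = 37, n = 586, the terms are:
  ⌊586/37^1⌋ = ⌊586/37⌋ = 15
(the next term ⌊586/37^2⌋ = 0, terminating the sum). Summing: v_37(586!) = 15 = 15.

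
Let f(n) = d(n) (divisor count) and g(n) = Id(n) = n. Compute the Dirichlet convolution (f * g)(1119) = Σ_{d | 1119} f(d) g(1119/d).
(d * Id)(1119) = 1875

Divisors of 1119: [1, 3, 373, 1119]. For each d | 1119:
  d = 1: d(1) · Id(1119/1) = 1 · 1119 = 1119
  d = 3: d(3) · Id(1119/3) = 2 · 373 = 746
  d = 373: d(373) · Id(1119/373) = 2 · 3 = 6
  d = 1119: d(1119) · Id(1119/1119) = 4 · 1 = 4
Summing: (d * Id)(1119) = 1119 + 746 + 6 + 4 = 1875.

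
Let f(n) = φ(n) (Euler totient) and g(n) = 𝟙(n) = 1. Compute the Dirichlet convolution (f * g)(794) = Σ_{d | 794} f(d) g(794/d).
(φ * 𝟙)(794) = 794

Divisors of 794: [1, 2, 397, 794]. For each d | 794:
  d = 1: φ(1) · 𝟙(794/1) = 1 · 1 = 1
  d = 2: φ(2) · 𝟙(794/2) = 1 · 1 = 1
  d = 397: φ(397) · 𝟙(794/397) = 396 · 1 = 396
  d = 794: φ(794) · 𝟙(794/794) = 396 · 1 = 396
Summing: (φ * 𝟙)(794) = 1 + 1 + 396 + 396 = 794.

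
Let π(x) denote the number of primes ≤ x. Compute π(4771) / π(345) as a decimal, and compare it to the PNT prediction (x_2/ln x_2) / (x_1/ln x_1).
π(4771)/π(345) = 641/68 ≈ 9.4265;  PNT prediction ≈ 9.5404.

π(345) = 68 and π(4771) = 641, so π(4771)/π(345) ≈ 9.4265. The PNT-predicted ratio is (4771/ln(4771)) / (345/ln(345)) ≈ 9.5404. The two agree to within a few percent, as expected.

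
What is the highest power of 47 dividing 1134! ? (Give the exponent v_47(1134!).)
v_47(1134!) = 24

Legendre's formula: v_p(n!) = Σ_{k ≥ 1} ⌊n / p^k⌋. For p = 47, n = 1134, the terms are:
  ⌊1134/47^1⌋ = ⌊1134/47⌋ = 24
(the next term ⌊1134/47^2⌋ = 0, terminating the sum). Summing: v_47(1134!) = 24 = 24.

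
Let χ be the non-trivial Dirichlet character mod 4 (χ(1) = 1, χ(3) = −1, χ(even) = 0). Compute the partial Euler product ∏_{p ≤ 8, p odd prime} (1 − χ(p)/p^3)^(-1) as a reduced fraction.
∏ = 165375/170624

The odd primes p ≤ 8 are [3, 5, 7]. For each, χ(p) = 1 if p ≡ 1 mod 4, χ(p) = −1 if p ≡ 3 mod 4. Taking (1 − χ(p)/p^3)^(-1) = p^3/(p^3 − χ(p)): (1 − (-1)/3^3)^(-1) · (1 − (1)/5^3)^(-1) · (1 − (-1)/7^3)^(-1) = 165375/170624.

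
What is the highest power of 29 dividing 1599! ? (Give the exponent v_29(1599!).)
v_29(1599!) = 56

Legendre's formula: v_p(n!) = Σ_{k ≥ 1} ⌊n / p^k⌋. For p = 29, n = 1599, the terms are:
  ⌊1599/29^1⌋ = ⌊1599/29⌋ = 55
  ⌊1599/29^2⌋ = ⌊1599/841⌋ = 1
(the next term ⌊1599/29^3⌋ = 0, terminating the sum). Summing: v_29(1599!) = 55 + 1 = 56.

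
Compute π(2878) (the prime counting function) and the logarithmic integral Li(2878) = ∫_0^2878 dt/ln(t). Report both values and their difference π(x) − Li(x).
π(2878) = 416;  Li(2878) ≈ 427.48;  π(x) − Li(x) ≈ -11.48.

Direct count of primes ≤ 2878 gives π(2878) = 416. Numerical evaluation of the logarithmic integral gives Li(2878) ≈ 427.48. The difference π(x) − Li(x) ≈ -11.48 is typically negative for small/moderate x (Li(x) overestimates), though Littlewood's theorem shows this sign changes infinitely often.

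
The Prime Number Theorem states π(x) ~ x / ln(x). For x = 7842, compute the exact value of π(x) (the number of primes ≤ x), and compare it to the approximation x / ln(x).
π(7842) = 991;  x/ln(x) ≈ 874.52;  relative error ≈ 11.75%.

Directly count primes up to 7842: π(7842) = 991. The PNT approximation gives 7842/ln(7842) ≈ 7842/8.96725 ≈ 874.52. Relative error (π(x) − x/ln(x)) / π(x) ≈ 11.75%; the approximation is known to undercount slightly (Li(x) is a better estimate).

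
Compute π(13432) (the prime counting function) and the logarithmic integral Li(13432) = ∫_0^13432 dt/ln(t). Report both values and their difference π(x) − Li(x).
π(13432) = 1592;  Li(13432) ≈ 1612.63;  π(x) − Li(x) ≈ -20.63.

Direct count of primes ≤ 13432 gives π(13432) = 1592. Numerical evaluation of the logarithmic integral gives Li(13432) ≈ 1612.63. The difference π(x) − Li(x) ≈ -20.63 is typically negative for small/moderate x (Li(x) overestimates), though Littlewood's theorem shows this sign changes infinitely often.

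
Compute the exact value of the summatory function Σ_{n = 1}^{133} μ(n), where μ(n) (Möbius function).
Σ_{n ≤ 133} μ(n) = -2

Compute μ(n) for each 1 ≤ n ≤ 133: μ(1) = 1, μ(2) = -1, μ(3) = -1, μ(4) = 0, μ(5) = -1, μ(6) = 1, μ(7) = -1, μ(8) = 0, μ(9) = 0, μ(10) = 1, μ(11) = -1, μ(12) = 0, μ(13) = -1, μ(14) = 1, μ(15) = 1, μ(16) = 0, μ(17) = -1, μ(18) = 0, μ(19) = -1, μ(20) = 0, μ(21) = 1, μ(22) = 1, μ(23) = -1, μ(24) = 0, μ(25) = 0, μ(26) = 1, μ(27) = 0, μ(28) = 0, μ(29) = -1, μ(30) = -1, μ(31) = -1, μ(32) = 0, μ(33) = 1, μ(34) = 1, μ(35) = 1, μ(36) = 0, μ(37) = -1, μ(38) = 1, μ(39) = 1, μ(40) = 0, μ(41) = -1, μ(42) = -1, μ(43) = -1, μ(44) = 0, μ(45) = 0, μ(46) = 1, μ(47) = -1, μ(48) = 0, μ(49) = 0, μ(50) = 0, μ(51) = 1, μ(52) = 0, μ(53) = -1, μ(54) = 0, μ(55) = 1, μ(56) = 0, μ(57) = 1, μ(58) = 1, μ(59) = -1, μ(60) = 0, μ(61) = -1, μ(62) = 1, μ(63) = 0, μ(64) = 0, μ(65) = 1, μ(66) = -1, μ(67) = -1, μ(68) = 0, μ(69) = 1, μ(70) = -1, μ(71) = -1, μ(72) = 0, μ(73) = -1, μ(74) = 1, μ(75) = 0, μ(76) = 0, μ(77) = 1, μ(78) = -1, μ(79) = -1, μ(80) = 0, μ(81) = 0, μ(82) = 1, μ(83) = -1, μ(84) = 0, μ(85) = 1, μ(86) = 1, μ(87) = 1, μ(88) = 0, μ(89) = -1, μ(90) = 0, μ(91) = 1, μ(92) = 0, μ(93) = 1, μ(94) = 1, μ(95) = 1, μ(96) = 0, μ(97) = -1, μ(98) = 0, μ(99) = 0, μ(100) = 0, μ(101) = -1, μ(102) = -1, μ(103) = -1, μ(104) = 0, μ(105) = -1, μ(106) = 1, μ(107) = -1, μ(108) = 0, μ(109) = -1, μ(110) = -1, μ(111) = 1, μ(112) = 0, μ(113) = -1, μ(114) = -1, μ(115) = 1, μ(116) = 0, μ(117) = 0, μ(118) = 1, μ(119) = 1, μ(120) = 0, μ(121) = 0, μ(122) = 1, μ(123) = 1, μ(124) = 0, μ(125) = 0, μ(126) = 0, μ(127) = -1, μ(128) = 0, μ(129) = 1, μ(130) = -1, μ(131) = -1, μ(132) = 0, μ(133) = 1. Summing all 133 values: -2. (Mertens function M(x) = Σ_{n ≤ x} μ(n); on average M(x) should be small (PNT ⟺ M(x) = o(x)).)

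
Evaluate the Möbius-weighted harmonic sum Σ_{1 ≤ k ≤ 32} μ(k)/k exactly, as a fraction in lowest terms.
Σ μ(k)/k = -4193929329/66853496710

Values of μ(k) for 1 ≤ k ≤ 32: μ(1) = 1, μ(2) = -1, μ(3) = -1, μ(5) = -1, μ(6) = 1, μ(7) = -1, μ(10) = 1, μ(11) = -1, μ(13) = -1, μ(14) = 1, μ(15) = 1, μ(17) = -1, μ(19) = -1, μ(21) = 1, μ(22) = 1, μ(23) = -1, μ(26) = 1, μ(29) = -1, μ(30) = -1, μ(31) = -1, with μ = 0 on non-squarefree integers. Summing μ(k)/k for k where μ(k) ≠ 0 gives -4193929329/66853496710 ≈ -0.0627. (PNT ⟺ this sum → 0 as n → ∞.)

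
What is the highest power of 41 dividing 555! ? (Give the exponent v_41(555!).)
v_41(555!) = 13

Legendre's formula: v_p(n!) = Σ_{k ≥ 1} ⌊n / p^k⌋. For p = 41, n = 555, the terms are:
  ⌊555/41^1⌋ = ⌊555/41⌋ = 13
(the next term ⌊555/41^2⌋ = 0, terminating the sum). Summing: v_41(555!) = 13 = 13.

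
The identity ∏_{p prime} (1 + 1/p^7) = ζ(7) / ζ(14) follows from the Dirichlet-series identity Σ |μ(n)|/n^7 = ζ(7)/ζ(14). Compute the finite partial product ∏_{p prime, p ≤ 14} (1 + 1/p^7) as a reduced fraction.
∏ = 131129952026000311359081292/130052142598591679794453125

The primes p ≤ 14 are [2, 3, 5, 7, 11, 13]. For each, (1 + 1/p^7) = (p^7 + 1)/p^7. Multiplying these fractions over p ∈ [2, 3, 5, 7, 11, 13] gives 131129952026000311359081292/130052142598591679794453125. (In the limit P → ∞ this tends to ζ(7)/ζ(14).)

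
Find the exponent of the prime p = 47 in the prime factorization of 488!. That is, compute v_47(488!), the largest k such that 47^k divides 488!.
v_47(488!) = 10

Legendre's formula: v_p(n!) = Σ_{k ≥ 1} ⌊n / p^k⌋. For p = 47, n = 488, the terms are:
  ⌊488/47^1⌋ = ⌊488/47⌋ = 10
(the next term ⌊488/47^2⌋ = 0, terminating the sum). Summing: v_47(488!) = 10 = 10.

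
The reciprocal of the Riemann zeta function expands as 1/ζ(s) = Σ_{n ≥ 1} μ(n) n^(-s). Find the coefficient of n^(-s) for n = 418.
μ(418) = -1

Factor n = 418 = 2 · 11 · 19. μ(n) = 0 if any exponent ≥ 2 (not squarefree); otherwise μ(n) = (−1)^{ω(n)} where ω(n) is the number of distinct prime factors. Applying: μ(418) = -1.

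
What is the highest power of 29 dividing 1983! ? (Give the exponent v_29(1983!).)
v_29(1983!) = 70

Legendre's formula: v_p(n!) = Σ_{k ≥ 1} ⌊n / p^k⌋. For p = 29, n = 1983, the terms are:
  ⌊1983/29^1⌋ = ⌊1983/29⌋ = 68
  ⌊1983/29^2⌋ = ⌊1983/841⌋ = 2
(the next term ⌊1983/29^3⌋ = 0, terminating the sum). Summing: v_29(1983!) = 68 + 2 = 70.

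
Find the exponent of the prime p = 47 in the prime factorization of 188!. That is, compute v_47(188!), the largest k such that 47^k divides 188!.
v_47(188!) = 4

Legendre's formula: v_p(n!) = Σ_{k ≥ 1} ⌊n / p^k⌋. For p = 47, n = 188, the terms are:
  ⌊188/47^1⌋ = ⌊188/47⌋ = 4
(the next term ⌊188/47^2⌋ = 0, terminating the sum). Summing: v_47(188!) = 4 = 4.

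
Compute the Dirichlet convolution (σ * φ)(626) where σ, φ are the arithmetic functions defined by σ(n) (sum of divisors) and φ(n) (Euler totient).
(σ * φ)(626) = 2504

Divisors of 626: [1, 2, 313, 626]. For each d | 626:
  d = 1: σ(1) · φ(626/1) = 1 · 312 = 312
  d = 2: σ(2) · φ(626/2) = 3 · 312 = 936
  d = 313: σ(313) · φ(626/313) = 314 · 1 = 314
  d = 626: σ(626) · φ(626/626) = 942 · 1 = 942
Summing: (σ * φ)(626) = 312 + 936 + 314 + 942 = 2504.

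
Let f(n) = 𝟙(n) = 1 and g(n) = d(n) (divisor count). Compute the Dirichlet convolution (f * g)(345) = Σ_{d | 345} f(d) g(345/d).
(𝟙 * d)(345) = 27

Divisors of 345: [1, 3, 5, 15, 23, 69, 115, 345]. For each d | 345:
  d = 1: 𝟙(1) · d(345/1) = 1 · 8 = 8
  d = 3: 𝟙(3) · d(345/3) = 1 · 4 = 4
  d = 5: 𝟙(5) · d(345/5) = 1 · 4 = 4
  d = 15: 𝟙(15) · d(345/15) = 1 · 2 = 2
  d = 23: 𝟙(23) · d(345/23) = 1 · 4 = 4
  d = 69: 𝟙(69) · d(345/69) = 1 · 2 = 2
  d = 115: 𝟙(115) · d(345/115) = 1 · 2 = 2
  d = 345: 𝟙(345) · d(345/345) = 1 · 1 = 1
Summing: (𝟙 * d)(345) = 8 + 4 + 4 + 2 + 4 + 2 + 2 + 1 = 27.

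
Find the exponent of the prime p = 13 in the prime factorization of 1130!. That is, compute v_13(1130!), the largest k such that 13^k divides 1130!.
v_13(1130!) = 92

Legendre's formula: v_p(n!) = Σ_{k ≥ 1} ⌊n / p^k⌋. For p = 13, n = 1130, the terms are:
  ⌊1130/13^1⌋ = ⌊1130/13⌋ = 86
  ⌊1130/13^2⌋ = ⌊1130/169⌋ = 6
(the next term ⌊1130/13^3⌋ = 0, terminating the sum). Summing: v_13(1130!) = 86 + 6 = 92.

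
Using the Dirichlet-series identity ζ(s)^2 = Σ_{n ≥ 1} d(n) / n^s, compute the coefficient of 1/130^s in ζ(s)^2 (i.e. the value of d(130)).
d(130) = 8

ζ(s)^2 = (Σ 1/m^s)(Σ 1/k^s). The coefficient of 1/n^s in the product is the number of ordered pairs (m, k) with mk = n, which equals d(n). For n = 130, divisors are [1, 2, 5, 10, 13, 26, 65, 130], so d(130) = 8.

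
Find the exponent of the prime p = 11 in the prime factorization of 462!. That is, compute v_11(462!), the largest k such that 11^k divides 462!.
v_11(462!) = 45

Legendre's formula: v_p(n!) = Σ_{k ≥ 1} ⌊n / p^k⌋. For p = 11, n = 462, the terms are:
  ⌊462/11^1⌋ = ⌊462/11⌋ = 42
  ⌊462/11^2⌋ = ⌊462/121⌋ = 3
(the next term ⌊462/11^3⌋ = 0, terminating the sum). Summing: v_11(462!) = 42 + 3 = 45.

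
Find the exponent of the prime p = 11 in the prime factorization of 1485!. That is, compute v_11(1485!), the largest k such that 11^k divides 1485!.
v_11(1485!) = 148

Legendre's formula: v_p(n!) = Σ_{k ≥ 1} ⌊n / p^k⌋. For p = 11, n = 1485, the terms are:
  ⌊1485/11^1⌋ = ⌊1485/11⌋ = 135
  ⌊1485/11^2⌋ = ⌊1485/121⌋ = 12
  ⌊1485/11^3⌋ = ⌊1485/1331⌋ = 1
(the next term ⌊1485/11^4⌋ = 0, terminating the sum). Summing: v_11(1485!) = 135 + 12 + 1 = 148.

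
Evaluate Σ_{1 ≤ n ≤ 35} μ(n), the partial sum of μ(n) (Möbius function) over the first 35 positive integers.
Σ_{n ≤ 35} μ(n) = -1

Compute μ(n) for each 1 ≤ n ≤ 35: μ(1) = 1, μ(2) = -1, μ(3) = -1, μ(4) = 0, μ(5) = -1, μ(6) = 1, μ(7) = -1, μ(8) = 0, μ(9) = 0, μ(10) = 1, μ(11) = -1, μ(12) = 0, μ(13) = -1, μ(14) = 1, μ(15) = 1, μ(16) = 0, μ(17) = -1, μ(18) = 0, μ(19) = -1, μ(20) = 0, μ(21) = 1, μ(22) = 1, μ(23) = -1, μ(24) = 0, μ(25) = 0, μ(26) = 1, μ(27) = 0, μ(28) = 0, μ(29) = -1, μ(30) = -1, μ(31) = -1, μ(32) = 0, μ(33) = 1, μ(34) = 1, μ(35) = 1. Summing all 35 values: -1. (Mertens function M(x) = Σ_{n ≤ x} μ(n); on average M(x) should be small (PNT ⟺ M(x) = o(x)).)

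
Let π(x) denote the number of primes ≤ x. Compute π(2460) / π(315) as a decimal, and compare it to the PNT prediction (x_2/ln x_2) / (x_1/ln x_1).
π(2460)/π(315) = 364/65 ≈ 5.6000;  PNT prediction ≈ 5.7538.

π(315) = 65 and π(2460) = 364, so π(2460)/π(315) ≈ 5.6000. The PNT-predicted ratio is (2460/ln(2460)) / (315/ln(315)) ≈ 5.7538. The two agree to within a few percent, as expected.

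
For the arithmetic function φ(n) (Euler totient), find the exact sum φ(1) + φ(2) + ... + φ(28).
Σ_{n ≤ 28} φ(n) = 242

Compute φ(n) for each 1 ≤ n ≤ 28: φ(1) = 1, φ(2) = 1, φ(3) = 2, φ(4) = 2, φ(5) = 4, φ(6) = 2, φ(7) = 6, φ(8) = 4, φ(9) = 6, φ(10) = 4, φ(11) = 10, φ(12) = 4, φ(13) = 12, φ(14) = 6, φ(15) = 8, φ(16) = 8, φ(17) = 16, φ(18) = 6, φ(19) = 18, φ(20) = 8, φ(21) = 12, φ(22) = 10, φ(23) = 22, φ(24) = 8, φ(25) = 20, φ(26) = 12, φ(27) = 18, φ(28) = 12. Summing all 28 values: 242. (Average order: Σ_{n ≤ x} φ(n) ~ (3/π²) x². For x = 28, (3/π²)·28² ≈ 238.31.)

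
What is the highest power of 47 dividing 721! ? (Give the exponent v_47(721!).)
v_47(721!) = 15

Legendre's formula: v_p(n!) = Σ_{k ≥ 1} ⌊n / p^k⌋. For p = 47, n = 721, the terms are:
  ⌊721/47^1⌋ = ⌊721/47⌋ = 15
(the next term ⌊721/47^2⌋ = 0, terminating the sum). Summing: v_47(721!) = 15 = 15.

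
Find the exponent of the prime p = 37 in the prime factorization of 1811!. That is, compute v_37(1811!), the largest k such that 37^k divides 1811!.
v_37(1811!) = 49

Legendre's formula: v_p(n!) = Σ_{k ≥ 1} ⌊n / p^k⌋. For p = 37, n = 1811, the terms are:
  ⌊1811/37^1⌋ = ⌊1811/37⌋ = 48
  ⌊1811/37^2⌋ = ⌊1811/1369⌋ = 1
(the next term ⌊1811/37^3⌋ = 0, terminating the sum). Summing: v_37(1811!) = 48 + 1 = 49.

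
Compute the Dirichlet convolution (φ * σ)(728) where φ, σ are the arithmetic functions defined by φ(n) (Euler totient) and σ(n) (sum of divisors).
(φ * σ)(728) = 11648

Divisors of 728: [1, 2, 4, 7, 8, 13, 14, 26, 28, 52, 56, 91, 104, 182, 364, 728]. For each d | 728:
  d = 1: φ(1) · σ(728/1) = 1 · 1680 = 1680
  d = 2: φ(2) · σ(728/2) = 1 · 784 = 784
  d = 4: φ(4) · σ(728/4) = 2 · 336 = 672
  d = 7: φ(7) · σ(728/7) = 6 · 210 = 1260
  d = 8: φ(8) · σ(728/8) = 4 · 112 = 448
  d = 13: φ(13) · σ(728/13) = 12 · 120 = 1440
  d = 14: φ(14) · σ(728/14) = 6 · 98 = 588
  d = 26: φ(26) · σ(728/26) = 12 · 56 = 672
  d = 28: φ(28) · σ(728/28) = 12 · 42 = 504
  d = 52: φ(52) · σ(728/52) = 24 · 24 = 576
  d = 56: φ(56) · σ(728/56) = 24 · 14 = 336
  d = 91: φ(91) · σ(728/91) = 72 · 15 = 1080
  d = 104: φ(104) · σ(728/104) = 48 · 8 = 384
  d = 182: φ(182) · σ(728/182) = 72 · 7 = 504
  d = 364: φ(364) · σ(728/364) = 144 · 3 = 432
  d = 728: φ(728) · σ(728/728) = 288 · 1 = 288
Summing: (φ * σ)(728) = 1680 + 784 + 672 + 1260 + 448 + 1440 + 588 + 672 + 504 + 576 + 336 + 1080 + 384 + 504 + 432 + 288 = 11648.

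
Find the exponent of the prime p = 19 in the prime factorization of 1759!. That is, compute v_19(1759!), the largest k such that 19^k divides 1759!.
v_19(1759!) = 96

Legendre's formula: v_p(n!) = Σ_{k ≥ 1} ⌊n / p^k⌋. For p = 19, n = 1759, the terms are:
  ⌊1759/19^1⌋ = ⌊1759/19⌋ = 92
  ⌊1759/19^2⌋ = ⌊1759/361⌋ = 4
(the next term ⌊1759/19^3⌋ = 0, terminating the sum). Summing: v_19(1759!) = 92 + 4 = 96.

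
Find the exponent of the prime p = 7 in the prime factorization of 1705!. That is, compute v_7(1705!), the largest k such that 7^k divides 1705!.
v_7(1705!) = 281

Legendre's formula: v_p(n!) = Σ_{k ≥ 1} ⌊n / p^k⌋. For p = 7, n = 1705, the terms are:
  ⌊1705/7^1⌋ = ⌊1705/7⌋ = 243
  ⌊1705/7^2⌋ = ⌊1705/49⌋ = 34
  ⌊1705/7^3⌋ = ⌊1705/343⌋ = 4
(the next term ⌊1705/7^4⌋ = 0, terminating the sum). Summing: v_7(1705!) = 243 + 34 + 4 = 281.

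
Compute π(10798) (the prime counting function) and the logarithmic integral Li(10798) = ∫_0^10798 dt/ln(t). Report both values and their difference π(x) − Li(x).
π(10798) = 1314;  Li(10798) ≈ 1332.42;  π(x) − Li(x) ≈ -18.42.

Direct count of primes ≤ 10798 gives π(10798) = 1314. Numerical evaluation of the logarithmic integral gives Li(10798) ≈ 1332.42. The difference π(x) − Li(x) ≈ -18.42 is typically negative for small/moderate x (Li(x) overestimates), though Littlewood's theorem shows this sign changes infinitely often.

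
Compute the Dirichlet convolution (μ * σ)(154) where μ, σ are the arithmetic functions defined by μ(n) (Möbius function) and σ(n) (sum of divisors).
(μ * σ)(154) = 154

Divisors of 154: [1, 2, 7, 11, 14, 22, 77, 154]. For each d | 154:
  d = 1: μ(1) · σ(154/1) = 1 · 288 = 288
  d = 2: μ(2) · σ(154/2) = -1 · 96 = -96
  d = 7: μ(7) · σ(154/7) = -1 · 36 = -36
  d = 11: μ(11) · σ(154/11) = -1 · 24 = -24
  d = 14: μ(14) · σ(154/14) = 1 · 12 = 12
  d = 22: μ(22) · σ(154/22) = 1 · 8 = 8
  d = 77: μ(77) · σ(154/77) = 1 · 3 = 3
  d = 154: μ(154) · σ(154/154) = -1 · 1 = -1
Summing: (μ * σ)(154) = 288 + -96 + -36 + -24 + 12 + 8 + 3 + -1 = 154.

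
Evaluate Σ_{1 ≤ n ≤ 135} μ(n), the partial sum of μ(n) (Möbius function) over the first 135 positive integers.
Σ_{n ≤ 135} μ(n) = -1

Compute μ(n) for each 1 ≤ n ≤ 135: μ(1) = 1, μ(2) = -1, μ(3) = -1, μ(4) = 0, μ(5) = -1, μ(6) = 1, μ(7) = -1, μ(8) = 0, μ(9) = 0, μ(10) = 1, μ(11) = -1, μ(12) = 0, μ(13) = -1, μ(14) = 1, μ(15) = 1, μ(16) = 0, μ(17) = -1, μ(18) = 0, μ(19) = -1, μ(20) = 0, μ(21) = 1, μ(22) = 1, μ(23) = -1, μ(24) = 0, μ(25) = 0, μ(26) = 1, μ(27) = 0, μ(28) = 0, μ(29) = -1, μ(30) = -1, μ(31) = -1, μ(32) = 0, μ(33) = 1, μ(34) = 1, μ(35) = 1, μ(36) = 0, μ(37) = -1, μ(38) = 1, μ(39) = 1, μ(40) = 0, μ(41) = -1, μ(42) = -1, μ(43) = -1, μ(44) = 0, μ(45) = 0, μ(46) = 1, μ(47) = -1, μ(48) = 0, μ(49) = 0, μ(50) = 0, μ(51) = 1, μ(52) = 0, μ(53) = -1, μ(54) = 0, μ(55) = 1, μ(56) = 0, μ(57) = 1, μ(58) = 1, μ(59) = -1, μ(60) = 0, μ(61) = -1, μ(62) = 1, μ(63) = 0, μ(64) = 0, μ(65) = 1, μ(66) = -1, μ(67) = -1, μ(68) = 0, μ(69) = 1, μ(70) = -1, μ(71) = -1, μ(72) = 0, μ(73) = -1, μ(74) = 1, μ(75) = 0, μ(76) = 0, μ(77) = 1, μ(78) = -1, μ(79) = -1, μ(80) = 0, μ(81) = 0, μ(82) = 1, μ(83) = -1, μ(84) = 0, μ(85) = 1, μ(86) = 1, μ(87) = 1, μ(88) = 0, μ(89) = -1, μ(90) = 0, μ(91) = 1, μ(92) = 0, μ(93) = 1, μ(94) = 1, μ(95) = 1, μ(96) = 0, μ(97) = -1, μ(98) = 0, μ(99) = 0, μ(100) = 0, μ(101) = -1, μ(102) = -1, μ(103) = -1, μ(104) = 0, μ(105) = -1, μ(106) = 1, μ(107) = -1, μ(108) = 0, μ(109) = -1, μ(110) = -1, μ(111) = 1, μ(112) = 0, μ(113) = -1, μ(114) = -1, μ(115) = 1, μ(116) = 0, μ(117) = 0, μ(118) = 1, μ(119) = 1, μ(120) = 0, μ(121) = 0, μ(122) = 1, μ(123) = 1, μ(124) = 0, μ(125) = 0, μ(126) = 0, μ(127) = -1, μ(128) = 0, μ(129) = 1, μ(130) = -1, μ(131) = -1, μ(132) = 0, μ(133) = 1, μ(134) = 1, μ(135) = 0. Summing all 135 values: -1. (Mertens function M(x) = Σ_{n ≤ x} μ(n); on average M(x) should be small (PNT ⟺ M(x) = o(x)).)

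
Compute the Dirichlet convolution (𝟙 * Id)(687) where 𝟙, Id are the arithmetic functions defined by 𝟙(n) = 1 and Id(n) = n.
(𝟙 * Id)(687) = 920

Divisors of 687: [1, 3, 229, 687]. For each d | 687:
  d = 1: 𝟙(1) · Id(687/1) = 1 · 687 = 687
  d = 3: 𝟙(3) · Id(687/3) = 1 · 229 = 229
  d = 229: 𝟙(229) · Id(687/229) = 1 · 3 = 3
  d = 687: 𝟙(687) · Id(687/687) = 1 · 1 = 1
Summing: (𝟙 * Id)(687) = 687 + 229 + 3 + 1 = 920.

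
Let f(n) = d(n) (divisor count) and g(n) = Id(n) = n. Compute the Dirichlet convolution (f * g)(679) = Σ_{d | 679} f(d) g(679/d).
(d * Id)(679) = 891

Divisors of 679: [1, 7, 97, 679]. For each d | 679:
  d = 1: d(1) · Id(679/1) = 1 · 679 = 679
  d = 7: d(7) · Id(679/7) = 2 · 97 = 194
  d = 97: d(97) · Id(679/97) = 2 · 7 = 14
  d = 679: d(679) · Id(679/679) = 4 · 1 = 4
Summing: (d * Id)(679) = 679 + 194 + 14 + 4 = 891.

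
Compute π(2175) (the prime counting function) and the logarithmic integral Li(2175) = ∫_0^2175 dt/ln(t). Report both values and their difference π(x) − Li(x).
π(2175) = 326;  Li(2175) ≈ 337.70;  π(x) − Li(x) ≈ -11.70.

Direct count of primes ≤ 2175 gives π(2175) = 326. Numerical evaluation of the logarithmic integral gives Li(2175) ≈ 337.70. The difference π(x) − Li(x) ≈ -11.70 is typically negative for small/moderate x (Li(x) overestimates), though Littlewood's theorem shows this sign changes infinitely often.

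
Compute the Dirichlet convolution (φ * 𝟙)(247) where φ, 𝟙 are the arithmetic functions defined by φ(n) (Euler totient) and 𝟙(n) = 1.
(φ * 𝟙)(247) = 247

Divisors of 247: [1, 13, 19, 247]. For each d | 247:
  d = 1: φ(1) · 𝟙(247/1) = 1 · 1 = 1
  d = 13: φ(13) · 𝟙(247/13) = 12 · 1 = 12
  d = 19: φ(19) · 𝟙(247/19) = 18 · 1 = 18
  d = 247: φ(247) · 𝟙(247/247) = 216 · 1 = 216
Summing: (φ * 𝟙)(247) = 1 + 12 + 18 + 216 = 247.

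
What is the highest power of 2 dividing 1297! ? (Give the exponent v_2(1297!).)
v_2(1297!) = 1293

Legendre's formula: v_p(n!) = Σ_{k ≥ 1} ⌊n / p^k⌋. For p = 2, n = 1297, the terms are:
  ⌊1297/2^1⌋ = ⌊1297/2⌋ = 648
  ⌊1297/2^2⌋ = ⌊1297/4⌋ = 324
  ⌊1297/2^3⌋ = ⌊1297/8⌋ = 162
  ⌊1297/2^4⌋ = ⌊1297/16⌋ = 81
  ⌊1297/2^5⌋ = ⌊1297/32⌋ = 40
  ⌊1297/2^6⌋ = ⌊1297/64⌋ = 20
  ⌊1297/2^7⌋ = ⌊1297/128⌋ = 10
  ⌊1297/2^8⌋ = ⌊1297/256⌋ = 5
  ⌊1297/2^9⌋ = ⌊1297/512⌋ = 2
  ⌊1297/2^10⌋ = ⌊1297/1024⌋ = 1
(the next term ⌊1297/2^11⌋ = 0, terminating the sum). Summing: v_2(1297!) = 648 + 324 + 162 + 81 + 40 + 20 + 10 + 5 + 2 + 1 = 1293.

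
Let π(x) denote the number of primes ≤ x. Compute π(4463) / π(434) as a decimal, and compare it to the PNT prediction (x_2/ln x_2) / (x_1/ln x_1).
π(4463)/π(434) = 607/84 ≈ 7.2262;  PNT prediction ≈ 7.4316.

π(434) = 84 and π(4463) = 607, so π(4463)/π(434) ≈ 7.2262. The PNT-predicted ratio is (4463/ln(4463)) / (434/ln(434)) ≈ 7.4316. The two agree to within a few percent, as expected.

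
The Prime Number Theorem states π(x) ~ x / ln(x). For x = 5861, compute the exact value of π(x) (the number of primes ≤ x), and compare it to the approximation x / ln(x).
π(5861) = 771;  x/ln(x) ≈ 675.54;  relative error ≈ 12.38%.

Directly count primes up to 5861: π(5861) = 771. The PNT approximation gives 5861/ln(5861) ≈ 5861/8.67608 ≈ 675.54. Relative error (π(x) − x/ln(x)) / π(x) ≈ 12.38%; the approximation is known to undercount slightly (Li(x) is a better estimate).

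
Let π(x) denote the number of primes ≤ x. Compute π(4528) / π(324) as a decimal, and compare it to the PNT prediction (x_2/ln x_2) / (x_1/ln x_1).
π(4528)/π(324) = 615/66 ≈ 9.3182;  PNT prediction ≈ 9.5970.

π(324) = 66 and π(4528) = 615, so π(4528)/π(324) ≈ 9.3182. The PNT-predicted ratio is (4528/ln(4528)) / (324/ln(324)) ≈ 9.5970. The two agree to within a few percent, as expected.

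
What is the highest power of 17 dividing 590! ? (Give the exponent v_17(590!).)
v_17(590!) = 36

Legendre's formula: v_p(n!) = Σ_{k ≥ 1} ⌊n / p^k⌋. For p = 17, n = 590, the terms are:
  ⌊590/17^1⌋ = ⌊590/17⌋ = 34
  ⌊590/17^2⌋ = ⌊590/289⌋ = 2
(the next term ⌊590/17^3⌋ = 0, terminating the sum). Summing: v_17(590!) = 34 + 2 = 36.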